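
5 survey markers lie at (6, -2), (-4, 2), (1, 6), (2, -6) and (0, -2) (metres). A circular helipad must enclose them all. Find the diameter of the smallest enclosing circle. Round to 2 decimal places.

12.04

The minimum enclosing circle of a finite set is fixed by two of the points (as a diameter) or three (as a circumcircle).
The farthest pair is (1, 6)–(2, -6) with squared distance 145. The circle on this segment as diameter has centre (1.5, 0) and r² = 145/4 = 36.25.
Check (6, -2): distance² to centre = 24.25 ≤ 36.25, so it lies inside.
All remaining points lie in this disk, and no smaller disk contains both endpoints, so this is the minimum enclosing circle.
Diameter = 2r = 2√(36.25) ≈ 12.04.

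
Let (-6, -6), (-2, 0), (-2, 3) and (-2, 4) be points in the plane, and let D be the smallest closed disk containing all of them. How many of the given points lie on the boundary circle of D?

By Welzl's lemma the MEC is supported by two points (diametrically opposite) or three points (on a circumcircle).
The farthest pair is (-6, -6)–(-2, 4) with squared distance 116. The circle on this segment as diameter has centre (-4, -1) and r² = 116/4 = 29.
Check (-2, 0): distance² to centre = 5 ≤ 29, so it lies inside.
All remaining points lie in this disk, and no smaller disk contains both endpoints, so this is the minimum enclosing circle.
The points at distance exactly r from the centre are (-6, -6), (-2, 4) — 2 points.

2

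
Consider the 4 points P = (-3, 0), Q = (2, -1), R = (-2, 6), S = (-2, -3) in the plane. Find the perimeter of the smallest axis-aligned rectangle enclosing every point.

Width = max x − min x = 2 − (-3) = 5.
Height = max y − min y = 6 − (-3) = 9.
Perimeter = 2(5 + 9) = 28.

28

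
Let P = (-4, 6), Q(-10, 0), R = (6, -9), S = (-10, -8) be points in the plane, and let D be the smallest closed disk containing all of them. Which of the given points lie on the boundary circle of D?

The minimum enclosing circle is determined by three boundary points: P, R, S.
Their circumcentre is (-77/46, -151/46) with r² = 96889/1058.
The farthest remaining point Q is at distance² 84745/1058 ≤ 96889/1058.
The points at distance exactly r from the centre are P, R, S — 3 points.

P, R, S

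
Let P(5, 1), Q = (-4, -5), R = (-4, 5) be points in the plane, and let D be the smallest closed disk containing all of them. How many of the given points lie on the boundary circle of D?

3

Side lengths²: PQ² = 117, PR² = 97, QR² = 100.
Since PQ² = 117 < 100 + 97 = 197, the triangle is acute, so the smallest enclosing circle is the circumcircle.
Circumcentre = (-5/6, 0), r² = 1261/36.
The points at distance exactly r from the centre are P, Q, R — 3 points.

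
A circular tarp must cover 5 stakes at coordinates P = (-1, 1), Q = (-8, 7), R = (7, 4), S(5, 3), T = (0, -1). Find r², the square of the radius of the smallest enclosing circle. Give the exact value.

The farthest pair is Q–R with squared distance 234. The circle on this segment as diameter has centre (-0.5, 5.5) and r² = 234/4 = 58.5.
Check P: distance² to centre = 20.5 ≤ 58.5, so it lies inside.
All remaining points lie in this disk, and no smaller disk contains both endpoints, so this is the minimum enclosing circle.

58.5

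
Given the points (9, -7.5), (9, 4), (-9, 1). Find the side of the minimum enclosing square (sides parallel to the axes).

18

The bounding box has width 18 and height 11.5.
An axis-aligned square enclosing the set must have side ≥ max(width, height).
So the minimum side is max(18, 11.5) = 18.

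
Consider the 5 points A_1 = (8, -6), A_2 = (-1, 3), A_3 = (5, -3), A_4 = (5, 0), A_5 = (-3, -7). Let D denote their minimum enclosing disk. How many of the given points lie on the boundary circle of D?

By Welzl's lemma the MEC is supported by two points (diametrically opposite) or three points (on a circumcircle).
The minimum enclosing circle is determined by three boundary points: A_1, A_2, A_5.
Their circumcentre is (13/6, -17/6) with r² = 793/18.
The farthest remaining point A_4 is at distance² 289/18 ≤ 793/18.
The points at distance exactly r from the centre are A_1, A_2, A_5 — 3 points.

3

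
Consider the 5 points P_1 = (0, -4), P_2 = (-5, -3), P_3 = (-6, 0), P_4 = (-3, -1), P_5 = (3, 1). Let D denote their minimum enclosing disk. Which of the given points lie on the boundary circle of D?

The minimum enclosing circle is determined by three boundary points: P_2, P_3, P_5.
Their circumcentre is (-10/7, -1/7) with r² = 1025/49.
The farthest remaining point P_1 is at distance² 829/49 ≤ 1025/49.
The points at distance exactly r from the centre are P_2, P_3, P_5 — 3 points.

P_2, P_3, P_5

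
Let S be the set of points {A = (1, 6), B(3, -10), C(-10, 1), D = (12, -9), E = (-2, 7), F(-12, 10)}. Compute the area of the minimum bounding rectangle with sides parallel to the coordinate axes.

x ranges over [-12, 12], width 24.
y ranges over [-10, 10], height 20.
Area = 24 × 20 = 480.

480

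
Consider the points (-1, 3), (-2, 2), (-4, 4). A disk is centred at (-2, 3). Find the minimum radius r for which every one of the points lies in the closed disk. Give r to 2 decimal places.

The required radius is the distance from (-2, 3) to the farthest point.
Squared distances: 1, 1, 5.
Maximum is 5, attained at (-4, 4).
r = √5 ≈ 2.24.

2.24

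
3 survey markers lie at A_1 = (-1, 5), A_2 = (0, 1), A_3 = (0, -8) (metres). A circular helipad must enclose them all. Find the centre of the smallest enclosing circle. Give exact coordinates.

(-0.5, -1.5)

Side lengths²: A_1A_2² = 17, A_1A_3² = 170, A_2A_3² = 81.
Since A_1A_3² = 170 ≥ 81 + 17 = 98, the angle opposite A_1A_3 is not acute, so the smallest enclosing circle has A_1A_3 as diameter.
Centre = midpoint of A_1A_3 = (-0.5, -1.5), r² = 170/4 = 42.5.
Centre = (-0.5, -1.5).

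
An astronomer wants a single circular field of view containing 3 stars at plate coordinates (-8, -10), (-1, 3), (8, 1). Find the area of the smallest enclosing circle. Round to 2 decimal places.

296.10

Call the three points A, B, C in the order given.
Side lengths²: AB² = 218, AC² = 377, BC² = 85.
Since AC² = 377 ≥ 218 + 85 = 303, the angle opposite AC is not acute, so the smallest enclosing circle has AC as diameter.
Centre = midpoint of AC = (0, -4.5), r² = 377/4 = 94.25.
Area = π·r² = π·94.25 ≈ 296.10.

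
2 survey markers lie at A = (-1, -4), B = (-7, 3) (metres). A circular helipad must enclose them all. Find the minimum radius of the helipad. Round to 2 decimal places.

4.61

The smallest circle enclosing two points has them as diameter endpoints.
Centre = midpoint = (-4, -0.5); r² = |AB|²/4 = 85/4 = 21.25.
r = √(21.25) ≈ 4.61.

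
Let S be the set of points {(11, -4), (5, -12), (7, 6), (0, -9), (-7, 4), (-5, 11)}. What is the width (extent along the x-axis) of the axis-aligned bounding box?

18

max x = 11, min x = -7, so width = 18.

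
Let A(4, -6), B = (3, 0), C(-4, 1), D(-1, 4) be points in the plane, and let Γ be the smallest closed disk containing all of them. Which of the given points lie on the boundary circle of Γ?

A, C, D

The minimum enclosing circle is determined by three boundary points: A, C, D.
Their circumcentre is (7/6, -7/6) with r² = 565/18.
The farthest remaining point B is at distance² 85/18 ≤ 565/18.
The points at distance exactly r from the centre are A, C, D — 3 points.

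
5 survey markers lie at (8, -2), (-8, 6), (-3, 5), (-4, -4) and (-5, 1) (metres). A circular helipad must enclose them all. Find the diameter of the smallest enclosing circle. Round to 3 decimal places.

17.889

By Welzl's lemma the MEC is supported by two points (diametrically opposite) or three points (on a circumcircle).
The farthest pair is (8, -2)–(-8, 6) with squared distance 320. The circle on this segment as diameter has centre (0, 2) and r² = 320/4 = 80.
Check (-3, 5): distance² to centre = 18 ≤ 80, so it lies inside.
All remaining points lie in this disk, and no smaller disk contains both endpoints, so this is the minimum enclosing circle.
Diameter = 2r = 2√80 ≈ 17.889.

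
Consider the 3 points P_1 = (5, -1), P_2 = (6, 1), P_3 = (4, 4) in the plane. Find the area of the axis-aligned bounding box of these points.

x ranges over [4, 6], width 2.
y ranges over [-1, 4], height 5.
Area = 2 × 5 = 10.

10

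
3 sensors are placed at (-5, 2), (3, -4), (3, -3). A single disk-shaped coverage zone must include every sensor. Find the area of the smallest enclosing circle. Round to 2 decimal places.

78.54

Call the three points A, B, C in the order given.
Side lengths²: AB² = 100, AC² = 89, BC² = 1.
Since AB² = 100 ≥ 89 + 1 = 90, the angle opposite AB is not acute, so the smallest enclosing circle has AB as diameter.
Centre = midpoint of AB = (-1, -1), r² = 100/4 = 25.
Area = π·r² = π·25 ≈ 78.54.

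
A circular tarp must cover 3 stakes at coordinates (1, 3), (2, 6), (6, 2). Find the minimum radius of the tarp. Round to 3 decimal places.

Call the three points A, B, C in the order given.
Side lengths²: AB² = 10, AC² = 26, BC² = 32.
Since BC² = 32 < 26 + 10 = 36, the triangle is acute, so the smallest enclosing circle is the circumcircle.
Circumcentre = (3.75, 3.75), r² = 8.125.
r = √(8.125) ≈ 2.850.

2.850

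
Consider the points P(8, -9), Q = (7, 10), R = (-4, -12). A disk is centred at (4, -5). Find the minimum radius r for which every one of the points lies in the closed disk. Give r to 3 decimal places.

15.297

The required radius is the distance from (4, -5) to the farthest point.
Squared distances: 32, 234, 113.
Maximum is 234, attained at Q.
r = √234 ≈ 15.297.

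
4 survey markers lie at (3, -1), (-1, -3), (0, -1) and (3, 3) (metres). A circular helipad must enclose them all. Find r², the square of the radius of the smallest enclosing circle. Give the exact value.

13

The farthest pair is (-1, -3)–(3, 3) with squared distance 52. The circle on this segment as diameter has centre (1, 0) and r² = 52/4 = 13.
Check (3, -1): distance² to centre = 5 ≤ 13, so it lies inside.
All remaining points lie in this disk, and no smaller disk contains both endpoints, so this is the minimum enclosing circle.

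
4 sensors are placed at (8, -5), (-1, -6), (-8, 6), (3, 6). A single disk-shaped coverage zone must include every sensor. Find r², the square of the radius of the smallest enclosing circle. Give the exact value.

94.25

A smallest enclosing disk is always determined by at most three of the input points on its boundary.
The farthest pair is (8, -5)–(-8, 6) with squared distance 377. The circle on this segment as diameter has centre (0, 0.5) and r² = 377/4 = 94.25.
Check (-1, -6): distance² to centre = 43.25 ≤ 94.25, so it lies inside.
All remaining points lie in this disk, and no smaller disk contains both endpoints, so this is the minimum enclosing circle.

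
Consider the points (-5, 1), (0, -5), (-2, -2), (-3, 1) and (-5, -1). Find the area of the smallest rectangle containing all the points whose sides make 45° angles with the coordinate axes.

22

In coordinates u = x + y, v = x − y the rectangle is axis-aligned; the map (x,y)→(u,v) scales areas by 2.
u-values: -4, -5, -4, -2, -6; range = -2 − (-6) = 4.
v-values: -6, 5, 0, -4, -4; range = 5 − (-6) = 11.
Area = (4 × 11) / 2 = 22.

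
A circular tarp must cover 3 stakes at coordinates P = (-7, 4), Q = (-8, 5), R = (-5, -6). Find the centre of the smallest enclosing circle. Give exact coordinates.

Side lengths²: PQ² = 2, PR² = 104, QR² = 130.
Since QR² = 130 ≥ 104 + 2 = 106, the angle opposite QR is not acute, so the smallest enclosing circle has QR as diameter.
Centre = midpoint of QR = (-6.5, -0.5), r² = 130/4 = 32.5.
Centre = (-6.5, -0.5).

(-6.5, -0.5)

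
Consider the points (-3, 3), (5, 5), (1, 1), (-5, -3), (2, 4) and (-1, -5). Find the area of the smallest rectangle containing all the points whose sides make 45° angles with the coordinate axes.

90

In coordinates u = x + y, v = x − y the rectangle is axis-aligned; the map (x,y)→(u,v) scales areas by 2.
u-values: 0, 10, 2, -8, 6, -6; range = 10 − (-8) = 18.
v-values: -6, 0, 0, -2, -2, 4; range = 4 − (-6) = 10.
Area = (18 × 10) / 2 = 90.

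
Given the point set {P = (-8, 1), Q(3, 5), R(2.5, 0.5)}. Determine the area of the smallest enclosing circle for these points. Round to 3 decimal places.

Side lengths²: PQ² = 137, PR² = 110.5, QR² = 20.5.
Since PQ² = 137 ≥ 110.5 + 20.5 = 131, the angle opposite PQ is not acute, so the smallest enclosing circle has PQ as diameter.
Centre = midpoint of PQ = (-2.5, 3), r² = 137/4 = 34.25.
Area = π·r² = π·34.25 ≈ 107.600.

107.600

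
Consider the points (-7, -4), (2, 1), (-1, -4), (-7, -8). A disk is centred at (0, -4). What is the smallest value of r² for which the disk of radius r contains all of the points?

The required radius is the distance from (0, -4) to the farthest point.
Squared distances: 49, 29, 1, 65.
Maximum is 65, attained at (-7, -8).

65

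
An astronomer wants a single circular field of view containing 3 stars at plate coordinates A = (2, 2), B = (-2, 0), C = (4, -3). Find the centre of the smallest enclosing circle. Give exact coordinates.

(1.125, -1.25)

Side lengths²: AB² = 20, AC² = 29, BC² = 45.
Since BC² = 45 < 29 + 20 = 49, the triangle is acute, so the smallest enclosing circle is the circumcircle.
Circumcentre = (1.125, -1.25), r² = 11.328125.
Centre = (1.125, -1.25).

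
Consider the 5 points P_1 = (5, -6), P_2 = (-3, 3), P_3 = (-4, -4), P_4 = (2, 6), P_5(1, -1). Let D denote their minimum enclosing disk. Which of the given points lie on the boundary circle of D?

By Welzl's lemma the MEC is supported by two points (diametrically opposite) or three points (on a circumcircle).
The minimum enclosing circle is determined by three boundary points: P_1, P_3, P_4.
Their circumcentre is (1.5, -0.5) with r² = 42.5.
The farthest remaining point P_2 is at distance² 32.5 ≤ 42.5.
The points at distance exactly r from the centre are P_1, P_3, P_4 — 3 points.

P_1, P_3, P_4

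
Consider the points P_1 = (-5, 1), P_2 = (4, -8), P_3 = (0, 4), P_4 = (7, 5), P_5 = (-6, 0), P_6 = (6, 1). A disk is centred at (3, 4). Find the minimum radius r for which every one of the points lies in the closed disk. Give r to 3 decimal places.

12.042

The required radius is the distance from (3, 4) to the farthest point.
Squared distances: 73, 145, 9, 17, 97, 18.
Maximum is 145, attained at P_2.
r = √145 ≈ 12.042.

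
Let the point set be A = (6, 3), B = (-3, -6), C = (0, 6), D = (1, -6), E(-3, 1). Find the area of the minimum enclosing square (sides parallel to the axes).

144

The bounding box has width 9 and height 12.
An axis-aligned square enclosing the set must have side ≥ max(width, height).
So the minimum side is max(9, 12) = 12.
Area = 12² = 144.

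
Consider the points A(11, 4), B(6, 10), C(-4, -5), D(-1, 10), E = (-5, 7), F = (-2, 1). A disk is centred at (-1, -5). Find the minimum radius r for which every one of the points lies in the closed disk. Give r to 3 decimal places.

The required radius is the distance from (-1, -5) to the farthest point.
Squared distances: 225, 274, 9, 225, 160, 37.
Maximum is 274, attained at B.
r = √274 ≈ 16.553.

16.553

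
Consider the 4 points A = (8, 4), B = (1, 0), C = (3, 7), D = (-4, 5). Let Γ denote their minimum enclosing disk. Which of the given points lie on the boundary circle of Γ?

A, D

A smallest enclosing disk is always determined by at most three of the input points on its boundary.
The farthest pair is A–D with squared distance 145. The circle on this segment as diameter has centre (2, 4.5) and r² = 145/4 = 36.25.
Check B: distance² to centre = 21.25 ≤ 36.25, so it lies inside.
All remaining points lie in this disk, and no smaller disk contains both endpoints, so this is the minimum enclosing circle.
The points at distance exactly r from the centre are A, D — 2 points.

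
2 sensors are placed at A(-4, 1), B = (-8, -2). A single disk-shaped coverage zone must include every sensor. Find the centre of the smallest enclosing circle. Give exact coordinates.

The smallest circle enclosing two points has them as diameter endpoints.
Centre = midpoint = (-6, -0.5); r² = |AB|²/4 = 25/4 = 6.25.
Centre = (-6, -0.5).

(-6, -0.5)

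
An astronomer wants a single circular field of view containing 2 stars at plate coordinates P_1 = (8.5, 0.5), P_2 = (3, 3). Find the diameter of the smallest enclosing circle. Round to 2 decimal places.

6.04

The smallest circle enclosing two points has them as diameter endpoints.
Centre = midpoint = (5.75, 1.75); r² = |P_1P_2|²/4 = 36.5/4 = 9.125.
Diameter = 2r = 2√(9.125) ≈ 6.04.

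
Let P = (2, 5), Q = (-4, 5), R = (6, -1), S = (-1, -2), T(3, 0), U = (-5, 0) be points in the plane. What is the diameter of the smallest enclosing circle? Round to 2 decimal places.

11.73

The minimum enclosing circle of a finite set is fixed by two of the points (as a diameter) or three (as a circumcircle).
The minimum enclosing circle is determined by three boundary points: Q, R, U.
Their circumcentre is (19/28, 41/28) with r² = 13481/392.
The farthest remaining point S is at distance² 5809/392 ≤ 13481/392.
Diameter = 2r = 2√(13481/392) ≈ 11.73.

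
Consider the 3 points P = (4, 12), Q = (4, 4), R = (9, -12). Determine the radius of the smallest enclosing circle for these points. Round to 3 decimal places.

12.258

Side lengths²: PQ² = 64, PR² = 601, QR² = 281.
Since PR² = 601 ≥ 281 + 64 = 345, the angle opposite PR is not acute, so the smallest enclosing circle has PR as diameter.
Centre = midpoint of PR = (6.5, 0), r² = 601/4 = 150.25.
r = √(150.25) ≈ 12.258.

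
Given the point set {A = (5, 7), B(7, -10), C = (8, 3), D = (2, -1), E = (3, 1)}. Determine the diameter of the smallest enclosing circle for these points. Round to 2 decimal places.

17.12

The farthest pair is A–B with squared distance 293. The circle on this segment as diameter has centre (6, -1.5) and r² = 293/4 = 73.25.
Check C: distance² to centre = 24.25 ≤ 73.25, so it lies inside.
All remaining points lie in this disk, and no smaller disk contains both endpoints, so this is the minimum enclosing circle.
Diameter = 2r = 2√(73.25) ≈ 17.12.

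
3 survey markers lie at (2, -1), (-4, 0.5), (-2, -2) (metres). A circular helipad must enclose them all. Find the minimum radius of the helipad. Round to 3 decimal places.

3.092

Call the three points A, B, C in the order given.
Side lengths²: AB² = 38.25, AC² = 17, BC² = 10.25.
Since AB² = 38.25 ≥ 17 + 10.25 = 27.25, the angle opposite AB is not acute, so the smallest enclosing circle has AB as diameter.
Centre = midpoint of AB = (-1, -0.25), r² = 38.25/4 = 9.5625.
r = √(9.5625) ≈ 3.092.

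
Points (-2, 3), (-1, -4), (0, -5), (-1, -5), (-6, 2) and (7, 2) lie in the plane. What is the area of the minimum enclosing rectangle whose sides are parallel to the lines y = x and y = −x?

97.5

In coordinates u = x + y, v = x − y the rectangle is axis-aligned; the map (x,y)→(u,v) scales areas by 2.
u-values: 1, -5, -5, -6, -4, 9; range = 9 − (-6) = 15.
v-values: -5, 3, 5, 4, -8, 5; range = 5 − (-8) = 13.
Area = (15 × 13) / 2 = 97.5.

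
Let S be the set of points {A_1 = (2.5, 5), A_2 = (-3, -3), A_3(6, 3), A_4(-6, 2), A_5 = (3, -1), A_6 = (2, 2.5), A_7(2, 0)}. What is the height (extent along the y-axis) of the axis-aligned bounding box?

max y = 5, min y = -3, so height = 8.

8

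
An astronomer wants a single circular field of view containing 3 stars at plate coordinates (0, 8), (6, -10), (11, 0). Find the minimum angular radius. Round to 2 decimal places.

Call the three points A, B, C in the order given.
Side lengths²: AB² = 360, AC² = 185, BC² = 125.
Since AB² = 360 ≥ 185 + 125 = 310, the angle opposite AB is not acute, so the smallest enclosing circle has AB as diameter.
Centre = midpoint of AB = (3, -1), r² = 360/4 = 90.
r = √90 ≈ 9.49.

9.49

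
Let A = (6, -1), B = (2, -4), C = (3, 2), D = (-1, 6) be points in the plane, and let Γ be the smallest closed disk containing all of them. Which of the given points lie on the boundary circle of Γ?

By Welzl's lemma the MEC is supported by two points (diametrically opposite) or three points (on a circumcircle).
The minimum enclosing circle is determined by three boundary points: A, B, D.
Their circumcentre is (17/14, 17/14) with r² = 2725/98.
The farthest remaining point C is at distance² 373/98 ≤ 2725/98.
The points at distance exactly r from the centre are A, B, D — 3 points.

A, B, D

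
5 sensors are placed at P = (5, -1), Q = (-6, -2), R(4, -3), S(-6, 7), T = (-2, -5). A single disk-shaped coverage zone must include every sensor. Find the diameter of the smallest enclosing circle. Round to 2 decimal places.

By Welzl's lemma the MEC is supported by two points (diametrically opposite) or three points (on a circumcircle).
The farthest pair is R–S with squared distance 200. The circle on this segment as diameter has centre (-1, 2) and r² = 200/4 = 50.
Check P: distance² to centre = 45 ≤ 50, so it lies inside.
All remaining points lie in this disk, and no smaller disk contains both endpoints, so this is the minimum enclosing circle.
Diameter = 2r = 2√50 ≈ 14.14.

14.14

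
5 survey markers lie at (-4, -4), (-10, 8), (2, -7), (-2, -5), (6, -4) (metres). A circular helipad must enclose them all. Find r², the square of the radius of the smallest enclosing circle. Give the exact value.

The farthest pair is (-10, 8)–(6, -4) with squared distance 400. The circle on this segment as diameter has centre (-2, 2) and r² = 400/4 = 100.
Check (-4, -4): distance² to centre = 40 ≤ 100, so it lies inside.
All remaining points lie in this disk, and no smaller disk contains both endpoints, so this is the minimum enclosing circle.

100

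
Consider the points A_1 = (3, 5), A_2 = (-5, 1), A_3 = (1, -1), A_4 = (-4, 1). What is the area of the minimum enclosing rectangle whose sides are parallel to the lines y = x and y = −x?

In coordinates u = x + y, v = x − y the rectangle is axis-aligned; the map (x,y)→(u,v) scales areas by 2.
u-values: 8, -4, 0, -3; range = 8 − (-4) = 12.
v-values: -2, -6, 2, -5; range = 2 − (-6) = 8.
Area = (12 × 8) / 2 = 48.

48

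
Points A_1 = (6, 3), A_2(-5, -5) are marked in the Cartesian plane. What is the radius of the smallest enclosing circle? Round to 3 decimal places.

6.801

The smallest circle enclosing two points has them as diameter endpoints.
Centre = midpoint = (0.5, -1); r² = |A_1A_2|²/4 = 185/4 = 46.25.
r = √(46.25) ≈ 6.801.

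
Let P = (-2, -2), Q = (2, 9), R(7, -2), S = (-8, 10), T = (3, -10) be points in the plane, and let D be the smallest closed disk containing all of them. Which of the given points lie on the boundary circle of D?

By Welzl's lemma the MEC is supported by two points (diametrically opposite) or three points (on a circumcircle).
The farthest pair is S–T with squared distance 521. The circle on this segment as diameter has centre (-2.5, 0) and r² = 521/4 = 130.25.
Check P: distance² to centre = 4.25 ≤ 130.25, so it lies inside.
All remaining points lie in this disk, and no smaller disk contains both endpoints, so this is the minimum enclosing circle.
The points at distance exactly r from the centre are S, T — 2 points.

S, T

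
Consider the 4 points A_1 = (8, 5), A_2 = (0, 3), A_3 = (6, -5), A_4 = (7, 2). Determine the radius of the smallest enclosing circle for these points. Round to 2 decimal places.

5.53

A smallest enclosing disk is always determined by at most three of the input points on its boundary.
The minimum enclosing circle is determined by three boundary points: A_1, A_2, A_3.
Their circumcentre is (93/19, 8/19) with r² = 11050/361.
The farthest remaining point A_4 is at distance² 2500/361 ≤ 11050/361.
r = √(11050/361) ≈ 5.53.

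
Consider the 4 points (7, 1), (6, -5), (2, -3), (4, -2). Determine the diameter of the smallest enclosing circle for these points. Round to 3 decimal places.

6.699

The minimum enclosing circle is determined by three boundary points: (7, 1), (6, -5), (2, -3).
Their circumcentre is (133/26, -23/13) with r² = 7585/676.
The farthest remaining point (4, -2) is at distance² 877/676 ≤ 7585/676.
Diameter = 2r = 2√(7585/676) ≈ 6.699.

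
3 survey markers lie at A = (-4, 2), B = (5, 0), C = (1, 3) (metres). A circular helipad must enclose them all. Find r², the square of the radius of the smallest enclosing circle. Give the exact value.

Side lengths²: AB² = 85, AC² = 26, BC² = 25.
Since AB² = 85 ≥ 26 + 25 = 51, the angle opposite AB is not acute, so the smallest enclosing circle has AB as diameter.
Centre = midpoint of AB = (0.5, 1), r² = 85/4 = 21.25.

21.25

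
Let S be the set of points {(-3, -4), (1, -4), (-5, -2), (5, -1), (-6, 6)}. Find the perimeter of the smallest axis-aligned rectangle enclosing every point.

Width = max x − min x = 5 − (-6) = 11.
Height = max y − min y = 6 − (-4) = 10.
Perimeter = 2(11 + 10) = 42.

42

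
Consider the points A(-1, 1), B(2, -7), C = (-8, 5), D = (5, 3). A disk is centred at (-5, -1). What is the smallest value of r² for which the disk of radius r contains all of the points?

116

The required radius is the distance from (-5, -1) to the farthest point.
Squared distances: 20, 85, 45, 116.
Maximum is 116, attained at D.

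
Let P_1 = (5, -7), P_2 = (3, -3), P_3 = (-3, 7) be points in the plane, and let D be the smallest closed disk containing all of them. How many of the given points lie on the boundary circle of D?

2

Side lengths²: P_1P_2² = 20, P_1P_3² = 260, P_2P_3² = 136.
Since P_1P_3² = 260 ≥ 136 + 20 = 156, the angle opposite P_1P_3 is not acute, so the smallest enclosing circle has P_1P_3 as diameter.
Centre = midpoint of P_1P_3 = (1, 0), r² = 260/4 = 65.
The points at distance exactly r from the centre are P_1, P_3 — 2 points.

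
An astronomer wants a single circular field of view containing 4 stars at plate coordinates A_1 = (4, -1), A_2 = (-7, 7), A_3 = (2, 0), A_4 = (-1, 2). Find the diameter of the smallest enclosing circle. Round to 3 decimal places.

The minimum enclosing circle of a finite set is fixed by two of the points (as a diameter) or three (as a circumcircle).
The farthest pair is A_1–A_2 with squared distance 185. The circle on this segment as diameter has centre (-1.5, 3) and r² = 185/4 = 46.25.
Check A_3: distance² to centre = 21.25 ≤ 46.25, so it lies inside.
All remaining points lie in this disk, and no smaller disk contains both endpoints, so this is the minimum enclosing circle.
Diameter = 2r = 2√(46.25) ≈ 13.601.

13.601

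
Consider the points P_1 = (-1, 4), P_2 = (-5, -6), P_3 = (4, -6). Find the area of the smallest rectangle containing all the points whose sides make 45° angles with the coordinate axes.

105

In coordinates u = x + y, v = x − y the rectangle is axis-aligned; the map (x,y)→(u,v) scales areas by 2.
u-values: 3, -11, -2; range = 3 − (-11) = 14.
v-values: -5, 1, 10; range = 10 − (-5) = 15.
Area = (14 × 15) / 2 = 105.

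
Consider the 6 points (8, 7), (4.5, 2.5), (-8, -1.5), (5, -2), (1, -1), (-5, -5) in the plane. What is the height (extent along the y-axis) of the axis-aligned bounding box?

max y = 7, min y = -5, so height = 12.

12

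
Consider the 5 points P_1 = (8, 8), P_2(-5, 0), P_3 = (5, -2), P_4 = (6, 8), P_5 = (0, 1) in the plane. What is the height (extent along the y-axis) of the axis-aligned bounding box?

max y = 8, min y = -2, so height = 10.

10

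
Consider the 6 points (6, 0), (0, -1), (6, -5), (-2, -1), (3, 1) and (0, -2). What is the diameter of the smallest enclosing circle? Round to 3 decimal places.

The minimum enclosing circle is determined by three boundary points: (6, 0), (6, -5), (-2, -1).
Their circumcentre is (2.25, -2.5) with r² = 20.3125.
The farthest remaining point (3, 1) is at distance² 12.8125 ≤ 20.3125.
Diameter = 2r = 2√(20.3125) ≈ 9.014.

9.014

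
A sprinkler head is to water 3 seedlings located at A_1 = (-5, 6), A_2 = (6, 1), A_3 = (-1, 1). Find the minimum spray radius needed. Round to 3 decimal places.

Side lengths²: A_1A_2² = 146, A_1A_3² = 41, A_2A_3² = 49.
Since A_1A_2² = 146 ≥ 49 + 41 = 90, the angle opposite A_1A_2 is not acute, so the smallest enclosing circle has A_1A_2 as diameter.
Centre = midpoint of A_1A_2 = (0.5, 3.5), r² = 146/4 = 36.5.
r = √(36.5) ≈ 6.042.

6.042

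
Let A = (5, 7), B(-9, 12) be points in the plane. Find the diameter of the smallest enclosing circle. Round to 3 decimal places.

14.866

The smallest circle enclosing two points has them as diameter endpoints.
Centre = midpoint = (-2, 9.5); r² = |AB|²/4 = 221/4 = 55.25.
Diameter = 2r = 2√(55.25) ≈ 14.866.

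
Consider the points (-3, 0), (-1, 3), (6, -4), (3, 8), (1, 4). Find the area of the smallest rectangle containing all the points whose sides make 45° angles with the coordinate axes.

In coordinates u = x + y, v = x − y the rectangle is axis-aligned; the map (x,y)→(u,v) scales areas by 2.
u-values: -3, 2, 2, 11, 5; range = 11 − (-3) = 14.
v-values: -3, -4, 10, -5, -3; range = 10 − (-5) = 15.
Area = (14 × 15) / 2 = 105.

105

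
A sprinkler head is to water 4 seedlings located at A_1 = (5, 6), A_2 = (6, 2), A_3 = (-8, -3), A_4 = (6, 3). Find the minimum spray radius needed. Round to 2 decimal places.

7.91

The minimum enclosing circle of a finite set is fixed by two of the points (as a diameter) or three (as a circumcircle).
The farthest pair is A_1–A_3 with squared distance 250. The circle on this segment as diameter has centre (-1.5, 1.5) and r² = 250/4 = 62.5.
Check A_2: distance² to centre = 56.5 ≤ 62.5, so it lies inside.
All remaining points lie in this disk, and no smaller disk contains both endpoints, so this is the minimum enclosing circle.
r = √(62.5) ≈ 7.91.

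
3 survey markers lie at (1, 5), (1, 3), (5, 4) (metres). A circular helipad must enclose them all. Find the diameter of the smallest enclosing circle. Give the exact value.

Call the three points A, B, C in the order given.
Side lengths²: AB² = 4, AC² = 17, BC² = 17.
Since BC² = 17 < 17 + 4 = 21, the triangle is acute, so the smallest enclosing circle is the circumcircle.
Circumcentre = (2.875, 4), r² = 4.515625.
Diameter = 2r = 2√(4.515625) = 4.25.

4.25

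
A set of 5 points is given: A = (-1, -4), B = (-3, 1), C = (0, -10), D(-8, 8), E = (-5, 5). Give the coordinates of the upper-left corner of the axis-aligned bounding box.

x-range [-8, 0], y-range [-10, 8].
The upper-left corner is (-8, 8).

(-8, 8)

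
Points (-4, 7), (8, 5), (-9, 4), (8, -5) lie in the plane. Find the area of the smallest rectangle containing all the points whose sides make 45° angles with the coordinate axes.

234

In coordinates u = x + y, v = x − y the rectangle is axis-aligned; the map (x,y)→(u,v) scales areas by 2.
u-values: 3, 13, -5, 3; range = 13 − (-5) = 18.
v-values: -11, 3, -13, 13; range = 13 − (-13) = 26.
Area = (18 × 26) / 2 = 234.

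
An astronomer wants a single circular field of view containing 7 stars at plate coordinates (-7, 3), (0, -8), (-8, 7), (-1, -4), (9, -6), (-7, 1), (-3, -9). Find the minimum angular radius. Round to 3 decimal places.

The farthest pair is (-8, 7)–(9, -6) with squared distance 458. The circle on this segment as diameter has centre (0.5, 0.5) and r² = 458/4 = 114.5.
Check (-7, 3): distance² to centre = 62.5 ≤ 114.5, so it lies inside.
All remaining points lie in this disk, and no smaller disk contains both endpoints, so this is the minimum enclosing circle.
r = √(114.5) ≈ 10.700.

10.700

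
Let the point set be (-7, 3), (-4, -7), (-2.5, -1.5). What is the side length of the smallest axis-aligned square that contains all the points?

The bounding box has width 4.5 and height 10.
An axis-aligned square enclosing the set must have side ≥ max(width, height).
So the minimum side is max(4.5, 10) = 10.

10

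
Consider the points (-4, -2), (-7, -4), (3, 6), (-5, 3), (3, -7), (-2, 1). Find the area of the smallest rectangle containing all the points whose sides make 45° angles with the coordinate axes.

180

In coordinates u = x + y, v = x − y the rectangle is axis-aligned; the map (x,y)→(u,v) scales areas by 2.
u-values: -6, -11, 9, -2, -4, -1; range = 9 − (-11) = 20.
v-values: -2, -3, -3, -8, 10, -3; range = 10 − (-8) = 18.
Area = (20 × 18) / 2 = 180.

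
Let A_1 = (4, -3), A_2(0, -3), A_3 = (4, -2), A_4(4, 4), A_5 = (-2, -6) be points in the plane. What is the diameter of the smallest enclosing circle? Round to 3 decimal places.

A smallest enclosing disk is always determined by at most three of the input points on its boundary.
The farthest pair is A_4–A_5 with squared distance 136. The circle on this segment as diameter has centre (1, -1) and r² = 136/4 = 34.
Check A_1: distance² to centre = 13 ≤ 34, so it lies inside.
All remaining points lie in this disk, and no smaller disk contains both endpoints, so this is the minimum enclosing circle.
Diameter = 2r = 2√34 ≈ 11.662.

11.662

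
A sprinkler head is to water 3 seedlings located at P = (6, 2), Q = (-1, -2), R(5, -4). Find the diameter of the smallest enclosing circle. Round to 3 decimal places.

8.162

Side lengths²: PQ² = 65, PR² = 37, QR² = 40.
Since PQ² = 65 < 40 + 37 = 77, the triangle is acute, so the smallest enclosing circle is the circumcircle.
Circumcentre = (107/38, -21/38), r² = 12025/722.
Diameter = 2r = 2√(12025/722) ≈ 8.162.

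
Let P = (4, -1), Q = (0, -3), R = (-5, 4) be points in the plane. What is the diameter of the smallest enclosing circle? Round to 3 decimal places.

10.296

Side lengths²: PQ² = 20, PR² = 106, QR² = 74.
Since PR² = 106 ≥ 74 + 20 = 94, the angle opposite PR is not acute, so the smallest enclosing circle has PR as diameter.
Centre = midpoint of PR = (-0.5, 1.5), r² = 106/4 = 26.5.
Diameter = 2r = 2√(26.5) ≈ 10.296.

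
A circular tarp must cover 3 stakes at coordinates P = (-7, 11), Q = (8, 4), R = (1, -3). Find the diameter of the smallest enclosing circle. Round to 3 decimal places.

17.158

Side lengths²: PQ² = 274, PR² = 260, QR² = 98.
Since PQ² = 274 < 260 + 98 = 358, the triangle is acute, so the smallest enclosing circle is the circumcircle.
Circumcentre = (-5/11, 60/11), r² = 8905/121.
Diameter = 2r = 2√(8905/121) ≈ 17.158.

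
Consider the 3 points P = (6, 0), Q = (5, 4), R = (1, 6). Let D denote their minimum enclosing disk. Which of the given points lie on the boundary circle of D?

Side lengths²: PQ² = 17, PR² = 61, QR² = 20.
Since PR² = 61 ≥ 20 + 17 = 37, the angle opposite PR is not acute, so the smallest enclosing circle has PR as diameter.
Centre = midpoint of PR = (3.5, 3), r² = 61/4 = 15.25.
The points at distance exactly r from the centre are P, R — 2 points.

P, R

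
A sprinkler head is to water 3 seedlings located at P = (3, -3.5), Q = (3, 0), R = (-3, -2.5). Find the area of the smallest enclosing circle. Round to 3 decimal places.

Side lengths²: PQ² = 12.25, PR² = 37, QR² = 42.25.
Since QR² = 42.25 < 37 + 12.25 = 49.25, the triangle is acute, so the smallest enclosing circle is the circumcircle.
Circumcentre = (5/24, -1.75), r² = 6253/576.
Area = π·r² = π·6253/576 ≈ 34.105.

34.105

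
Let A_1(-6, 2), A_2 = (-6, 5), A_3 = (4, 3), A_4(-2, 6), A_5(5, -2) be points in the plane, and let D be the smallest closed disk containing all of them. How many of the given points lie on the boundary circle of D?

2

A smallest enclosing disk is always determined by at most three of the input points on its boundary.
The farthest pair is A_2–A_5 with squared distance 170. The circle on this segment as diameter has centre (-0.5, 1.5) and r² = 170/4 = 42.5.
Check A_1: distance² to centre = 30.5 ≤ 42.5, so it lies inside.
All remaining points lie in this disk, and no smaller disk contains both endpoints, so this is the minimum enclosing circle.
The points at distance exactly r from the centre are A_2, A_5 — 2 points.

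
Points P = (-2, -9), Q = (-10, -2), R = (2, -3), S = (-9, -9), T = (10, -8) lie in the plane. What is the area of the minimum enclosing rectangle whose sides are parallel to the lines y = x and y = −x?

260

In coordinates u = x + y, v = x − y the rectangle is axis-aligned; the map (x,y)→(u,v) scales areas by 2.
u-values: -11, -12, -1, -18, 2; range = 2 − (-18) = 20.
v-values: 7, -8, 5, 0, 18; range = 18 − (-8) = 26.
Area = (20 × 26) / 2 = 260.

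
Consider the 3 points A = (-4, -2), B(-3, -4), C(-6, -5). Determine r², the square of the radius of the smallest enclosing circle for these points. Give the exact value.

Side lengths²: AB² = 5, AC² = 13, BC² = 10.
Since AC² = 13 < 10 + 5 = 15, the triangle is acute, so the smallest enclosing circle is the circumcircle.
Circumcentre = (-67/14, -51/14), r² = 325/98.

325/98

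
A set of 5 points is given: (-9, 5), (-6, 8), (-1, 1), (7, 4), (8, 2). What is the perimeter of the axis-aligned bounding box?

Width = max x − min x = 8 − (-9) = 17.
Height = max y − min y = 8 − 1 = 7.
Perimeter = 2(17 + 7) = 48.

48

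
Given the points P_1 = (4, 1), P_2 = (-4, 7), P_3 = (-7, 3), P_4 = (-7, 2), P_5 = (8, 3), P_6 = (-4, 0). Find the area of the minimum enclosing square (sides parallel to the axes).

225

The bounding box has width 15 and height 7.
An axis-aligned square enclosing the set must have side ≥ max(width, height).
So the minimum side is max(15, 7) = 15.
Area = 15² = 225.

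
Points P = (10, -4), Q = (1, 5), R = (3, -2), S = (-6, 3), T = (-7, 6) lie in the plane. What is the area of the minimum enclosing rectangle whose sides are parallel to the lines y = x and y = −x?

121.5

In coordinates u = x + y, v = x − y the rectangle is axis-aligned; the map (x,y)→(u,v) scales areas by 2.
u-values: 6, 6, 1, -3, -1; range = 6 − (-3) = 9.
v-values: 14, -4, 5, -9, -13; range = 14 − (-13) = 27.
Area = (9 × 27) / 2 = 121.5.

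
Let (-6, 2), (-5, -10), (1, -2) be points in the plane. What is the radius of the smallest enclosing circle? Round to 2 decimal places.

6.07

Call the three points A, B, C in the order given.
Side lengths²: AB² = 145, AC² = 65, BC² = 100.
Since AB² = 145 < 100 + 65 = 165, the triangle is acute, so the smallest enclosing circle is the circumcircle.
Circumcentre = (-4.75, -3.9375), r² = 36.81640625.
r = √(36.81640625) ≈ 6.07.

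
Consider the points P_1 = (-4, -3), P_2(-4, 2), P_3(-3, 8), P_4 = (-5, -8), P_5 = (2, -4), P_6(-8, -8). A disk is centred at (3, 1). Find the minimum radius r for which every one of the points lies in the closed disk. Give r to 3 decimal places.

14.213

The required radius is the distance from (3, 1) to the farthest point.
Squared distances: 65, 50, 85, 145, 26, 202.
Maximum is 202, attained at P_6.
r = √202 ≈ 14.213.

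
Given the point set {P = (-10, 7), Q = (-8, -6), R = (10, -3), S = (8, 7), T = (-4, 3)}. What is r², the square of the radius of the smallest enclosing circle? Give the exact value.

A smallest enclosing disk is always determined by at most three of the input points on its boundary.
The minimum enclosing circle is determined by three boundary points: P, Q, R.
Their circumcentre is (-0.0625, 1.875) with r² = 125.01953125.
The farthest remaining point S is at distance² 91.26953125 ≤ 125.01953125.

125.01953125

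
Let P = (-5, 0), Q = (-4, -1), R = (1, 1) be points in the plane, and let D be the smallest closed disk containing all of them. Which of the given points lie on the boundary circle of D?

P, R

Side lengths²: PQ² = 2, PR² = 37, QR² = 29.
Since PR² = 37 ≥ 29 + 2 = 31, the angle opposite PR is not acute, so the smallest enclosing circle has PR as diameter.
Centre = midpoint of PR = (-2, 0.5), r² = 37/4 = 9.25.
The points at distance exactly r from the centre are P, R — 2 points.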